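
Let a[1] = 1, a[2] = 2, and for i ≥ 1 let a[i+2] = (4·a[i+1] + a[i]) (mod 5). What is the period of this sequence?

4

Listing terms: a[1] = 1, a[2] = 2, a[3] = 4, a[4] = 3, a[5] = 1, a[6] = 2.
The sequence repeats with period 4.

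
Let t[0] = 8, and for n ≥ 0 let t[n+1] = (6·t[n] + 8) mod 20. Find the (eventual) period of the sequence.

We have t[0] = 8,  t[1] = 16,  t[2] = 4,  t[3] = 12,  t[4] = 0,  t[5] = 8.
The sequence repeats with period 5.

5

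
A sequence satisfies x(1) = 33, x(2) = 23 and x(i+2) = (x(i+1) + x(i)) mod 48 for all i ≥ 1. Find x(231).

Listing terms: x(1) = 33, x(2) = 23, x(3) = 8, x(4) = 31, x(5) = 39, x(6) = 22, x(7) = 13, x(8) = 35, x(9) = 0, x(10) = 35, x(11) = 35, x(12) = 22, x(13) = 9, x(14) = 31, x(15) = 40, x(16) = 23, x(17) = 15, x(18) = 38, x(19) = 5, x(20) = 43, x(21) = 0, x(22) = 43, x(23) = 43, x(24) = 38, x(25) = 33, x(26) = 23.
Since (x(25), x(26)) = (x(1), x(2)) = (33, 23) (two consecutive terms determine the rest), the sequence is periodic with period 24.
(231 - 1) mod 24 = 14, so x(231) = x(15) = 40.

40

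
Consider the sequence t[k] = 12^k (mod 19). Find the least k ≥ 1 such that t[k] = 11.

We have t[0] = 1, t[1] = 12, t[2] = 11, t[3] = 18, t[4] = 7, t[5] = 8, t[6] = 1.
The sequence repeats with period 6.
The value 11 first appears (with k ≥ 1) at t[2].

2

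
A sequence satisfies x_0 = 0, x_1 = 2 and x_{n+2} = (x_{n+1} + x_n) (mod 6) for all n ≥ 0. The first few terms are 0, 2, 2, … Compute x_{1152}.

0

x_0 = 0,  x_1 = 2,  x_2 = 2,  x_3 = 4,  x_4 = 0,  x_5 = 4,  x_6 = 4,  x_7 = 2,  x_8 = 0,  x_9 = 2.
Since (x_8, x_9) = (x_0, x_1) = (0, 2) (two consecutive terms determine the rest), the sequence is periodic with period 8.
(1152 - 0) mod 8 = 0, so x_{1152} = x_0 = 0.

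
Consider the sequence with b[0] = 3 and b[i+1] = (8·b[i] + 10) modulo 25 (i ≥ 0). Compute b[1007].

b[0] = 3; b[1] = 9; b[2] = 7; b[3] = 16; b[4] = 13; b[5] = 14; b[6] = 22; b[7] = 11; b[8] = 23; b[9] = 19; b[10] = 12; b[11] = 6; b[12] = 8; b[13] = 24; b[14] = 2; b[15] = 1; b[16] = 18; b[17] = 4; b[18] = 17; b[19] = 21; b[20] = 3.
The sequence repeats with period 20.
(1007 - 0) mod 20 = 7, so b[1007] = b[7] = 11.

11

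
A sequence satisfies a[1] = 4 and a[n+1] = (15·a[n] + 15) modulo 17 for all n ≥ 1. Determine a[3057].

4

Computing terms: a[1] = 4, a[2] = 7, a[3] = 1, a[4] = 13, a[5] = 6, a[6] = 3, a[7] = 9, a[8] = 14, a[9] = 4.
The sequence repeats with period 8.
So a[3057] = a[1 + ((3057-1) mod 8)] = a[1] = 4.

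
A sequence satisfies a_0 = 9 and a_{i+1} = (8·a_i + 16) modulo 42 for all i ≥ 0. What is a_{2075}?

22

Listing terms: a_0 = 9,  a_1 = 4,  a_2 = 6,  a_3 = 22,  a_4 = 24,  a_5 = 40,  a_6 = 0,  a_7 = 16,  a_8 = 18,  a_9 = 34,  a_{10} = 36,  a_{11} = 10,  a_{12} = 12,  a_{13} = 28,  a_{14} = 30,  a_{15} = 4.
Since a_{15} = a_1 = 4, the sequence is eventually periodic: after a pre-period of length 1 it cycles with period 14.
For i ≥ 1, a_i depends only on (i - 1) mod 14. (2075 - 1) mod 14 = 2, so a_{2075} = a_3 = 22.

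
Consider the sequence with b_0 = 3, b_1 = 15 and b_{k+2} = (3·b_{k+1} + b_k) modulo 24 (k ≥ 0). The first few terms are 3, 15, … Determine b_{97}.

15

Listing terms: b_0 = 3, b_1 = 15, b_2 = 0, b_3 = 15, b_4 = 21, b_5 = 6, b_6 = 15, b_7 = 3, b_8 = 0, b_9 = 3, b_{10} = 9, b_{11} = 6, b_{12} = 3, b_{13} = 15.
The sequence repeats with period 12.
So b_{97} = b_{0 + ((97-0) mod 12)} = b_1 = 15.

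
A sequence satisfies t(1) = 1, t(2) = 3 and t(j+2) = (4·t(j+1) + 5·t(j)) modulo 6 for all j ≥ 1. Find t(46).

5

t(1) = 1,  t(2) = 3,  t(3) = 5,  t(4) = 5,  t(5) = 3,  t(6) = 1,  t(7) = 1,  t(8) = 3.
The sequence repeats with period 6.
(46 - 1) mod 6 = 3, so t(46) = t(4) = 5.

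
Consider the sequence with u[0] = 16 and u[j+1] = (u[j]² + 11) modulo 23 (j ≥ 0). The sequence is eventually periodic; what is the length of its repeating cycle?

Listing terms: u[0] = 16, u[1] = 14, u[2] = 0, u[3] = 11, u[4] = 17, u[5] = 1, u[6] = 12, u[7] = 17.
Since u[7] = u[4] = 17, the sequence is eventually periodic: after a pre-period of length 4 it cycles with period 3.

3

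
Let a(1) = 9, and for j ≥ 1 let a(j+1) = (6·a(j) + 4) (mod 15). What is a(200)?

10

Computing terms: a(1) = 9, a(2) = 13, a(3) = 7, a(4) = 1, a(5) = 10, a(6) = 4, a(7) = 13.
Since a(7) = a(2) = 13, the sequence is eventually periodic: after a pre-period of length 1 it cycles with period 5.
For j ≥ 2, a(j) depends only on (j - 2) mod 5. (200 - 2) mod 5 = 3, so a(200) = a(5) = 10.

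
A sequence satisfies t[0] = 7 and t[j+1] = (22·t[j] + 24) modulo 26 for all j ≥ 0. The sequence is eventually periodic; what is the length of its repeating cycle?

Listing terms: t[0] = 7,  t[1] = 22,  t[2] = 14,  t[3] = 20,  t[4] = 22.
Since t[4] = t[1] = 22, the sequence is eventually periodic: after a pre-period of length 1 it cycles with period 3.

3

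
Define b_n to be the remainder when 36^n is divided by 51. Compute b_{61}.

b_0 = 1,  b_1 = 36,  b_2 = 21,  b_3 = 42,  b_4 = 33,  b_5 = 15,  b_6 = 30,  b_7 = 9,  b_8 = 18,  b_9 = 36.
Since b_9 = b_1 = 36, the sequence is eventually periodic: after a pre-period of length 1 it cycles with period 8.
For n ≥ 1, b_n depends only on (n - 1) mod 8. (61 - 1) mod 8 = 4, so b_{61} = b_5 = 15.

15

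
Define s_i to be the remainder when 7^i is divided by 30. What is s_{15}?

Listing terms: s_0 = 1; s_1 = 7; s_2 = 19; s_3 = 13; s_4 = 1.
The sequence repeats with period 4.
So s_{15} = s_{0 + ((15-0) mod 4)} = s_3 = 13.

13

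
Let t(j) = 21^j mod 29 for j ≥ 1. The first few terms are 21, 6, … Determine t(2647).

8

t(1) = 21; t(2) = 6; t(3) = 10; t(4) = 7; t(5) = 2; t(6) = 13; t(7) = 12; t(8) = 20; t(9) = 14; t(10) = 4; t(11) = 26; t(12) = 24; t(13) = 11; t(14) = 28; t(15) = 8; t(16) = 23; t(17) = 19; t(18) = 22; t(19) = 27; t(20) = 16; t(21) = 17; t(22) = 9; t(23) = 15; t(24) = 25; t(25) = 3; t(26) = 5; t(27) = 18; t(28) = 1; t(29) = 21.
Since t(29) = t(1) = 21, the sequence is periodic with period 28.
So t(2647) = t(1 + ((2647-1) mod 28)) = t(15) = 8.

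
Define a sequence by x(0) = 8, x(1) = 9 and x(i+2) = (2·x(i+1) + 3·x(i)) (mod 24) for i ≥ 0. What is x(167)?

Listing terms: x(0) = 8; x(1) = 9; x(2) = 18; x(3) = 15; x(4) = 12; x(5) = 21; x(6) = 6; x(7) = 3; x(8) = 0; x(9) = 9; x(10) = 18.
Since (x(9), x(10)) = (x(1), x(2)) = (9, 18) (two consecutive terms determine the rest), the sequence is eventually periodic: after a pre-period of length 1 it cycles with period 8.
For i ≥ 1, x(i) depends only on (i - 1) mod 8. (167 - 1) mod 8 = 6, so x(167) = x(7) = 3.

3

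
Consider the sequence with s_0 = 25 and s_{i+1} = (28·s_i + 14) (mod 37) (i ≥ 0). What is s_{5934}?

Computing terms: s_0 = 25; s_1 = 11; s_2 = 26; s_3 = 2; s_4 = 33; s_5 = 13; s_6 = 8; s_7 = 16; s_8 = 18; s_9 = 0; s_{10} = 14; s_{11} = 36; s_{12} = 23; s_{13} = 29; s_{14} = 12; s_{15} = 17; s_{16} = 9; s_{17} = 7; s_{18} = 25.
The sequence repeats with period 18.
So s_{5934} = s_{0 + ((5934-0) mod 18)} = s_{12} = 23.

23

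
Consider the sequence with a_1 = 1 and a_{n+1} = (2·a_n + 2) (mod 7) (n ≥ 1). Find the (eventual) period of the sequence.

Computing terms: a_1 = 1; a_2 = 4; a_3 = 3; a_4 = 1.
Since a_4 = a_1 = 1, the sequence is periodic with period 3.

3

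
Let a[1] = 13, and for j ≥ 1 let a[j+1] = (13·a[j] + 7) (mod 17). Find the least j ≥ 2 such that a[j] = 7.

4

We have a[1] = 13,  a[2] = 6,  a[3] = 0,  a[4] = 7,  a[5] = 13.
The sequence repeats with period 4.
The value 7 first appears (with j ≥ 2) at a[4].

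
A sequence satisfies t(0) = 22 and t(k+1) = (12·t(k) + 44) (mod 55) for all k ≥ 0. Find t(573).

33

Computing terms: t(0) = 22; t(1) = 33; t(2) = 0; t(3) = 44; t(4) = 22.
Since t(4) = t(0) = 22, the sequence is periodic with period 4.
(573 - 0) mod 4 = 1, so t(573) = t(1) = 33.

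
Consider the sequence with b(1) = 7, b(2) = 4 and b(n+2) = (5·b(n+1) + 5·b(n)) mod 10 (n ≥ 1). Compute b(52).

5

b(1) = 7, b(2) = 4, b(3) = 5, b(4) = 5, b(5) = 0, b(6) = 5, b(7) = 5.
Since (b(6), b(7)) = (b(3), b(4)) = (5, 5) (two consecutive terms determine the rest), the sequence is eventually periodic: after a pre-period of length 2 it cycles with period 3.
For n ≥ 3, b(n) depends only on (n - 3) mod 3. (52 - 3) mod 3 = 1, so b(52) = b(4) = 5.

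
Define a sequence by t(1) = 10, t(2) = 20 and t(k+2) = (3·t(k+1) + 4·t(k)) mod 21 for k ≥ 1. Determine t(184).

2

Computing terms: t(1) = 10,  t(2) = 20,  t(3) = 16,  t(4) = 2,  t(5) = 7,  t(6) = 8,  t(7) = 10,  t(8) = 20.
Since (t(7), t(8)) = (t(1), t(2)) = (10, 20) (two consecutive terms determine the rest), the sequence is periodic with period 6.
So t(184) = t(1 + ((184-1) mod 6)) = t(4) = 2.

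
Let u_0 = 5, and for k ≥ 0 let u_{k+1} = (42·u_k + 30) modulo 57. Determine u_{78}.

We have u_0 = 5; u_1 = 12; u_2 = 21; u_3 = 0; u_4 = 30; u_5 = 36; u_6 = 3; u_7 = 42; u_8 = 27; u_9 = 24; u_{10} = 12.
Since u_{10} = u_1 = 12, the sequence is eventually periodic: after a pre-period of length 1 it cycles with period 9.
For k ≥ 1, u_k depends only on (k - 1) mod 9. (78 - 1) mod 9 = 5, so u_{78} = u_6 = 3.

3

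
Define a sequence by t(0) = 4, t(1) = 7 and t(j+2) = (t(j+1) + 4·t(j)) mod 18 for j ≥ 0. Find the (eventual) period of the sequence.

Listing terms: t(0) = 4, t(1) = 7, t(2) = 5, t(3) = 15, t(4) = 17, t(5) = 5, t(6) = 1, t(7) = 3, t(8) = 7, t(9) = 1, t(10) = 11, t(11) = 15, t(12) = 5, t(13) = 11, t(14) = 13, t(15) = 3, t(16) = 1, t(17) = 13, t(18) = 17, t(19) = 15, t(20) = 11, t(21) = 17, t(22) = 7, t(23) = 3, t(24) = 13, t(25) = 7, t(26) = 5.
Since (t(25), t(26)) = (t(1), t(2)) = (7, 5) (two consecutive terms determine the rest), the sequence is eventually periodic: after a pre-period of length 1 it cycles with period 24.

24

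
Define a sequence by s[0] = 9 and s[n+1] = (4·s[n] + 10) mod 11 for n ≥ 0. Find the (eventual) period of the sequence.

Computing terms: s[0] = 9, s[1] = 2, s[2] = 7, s[3] = 5, s[4] = 8, s[5] = 9.
Since s[5] = s[0] = 9, the sequence is periodic with period 5.

5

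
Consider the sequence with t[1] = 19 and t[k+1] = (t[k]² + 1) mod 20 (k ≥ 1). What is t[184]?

Computing terms: t[1] = 19, t[2] = 2, t[3] = 5, t[4] = 6, t[5] = 17, t[6] = 10, t[7] = 1, t[8] = 2.
Since t[8] = t[2] = 2, the sequence is eventually periodic: after a pre-period of length 1 it cycles with period 6.
For k ≥ 2, t[k] depends only on (k - 2) mod 6. (184 - 2) mod 6 = 2, so t[184] = t[4] = 6.

6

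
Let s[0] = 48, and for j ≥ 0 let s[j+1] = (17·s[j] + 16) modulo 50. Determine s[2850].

Computing terms: s[0] = 48; s[1] = 32; s[2] = 10; s[3] = 36; s[4] = 28; s[5] = 42; s[6] = 30; s[7] = 26; s[8] = 8; s[9] = 2; s[10] = 0; s[11] = 16; s[12] = 38; s[13] = 12; s[14] = 20; s[15] = 6; s[16] = 18; s[17] = 22; s[18] = 40; s[19] = 46; s[20] = 48.
Since s[20] = s[0] = 48, the sequence is periodic with period 20.
So s[2850] = s[0 + ((2850-0) mod 20)] = s[10] = 0.

0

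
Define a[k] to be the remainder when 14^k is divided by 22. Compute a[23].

16

Computing terms: a[0] = 1,  a[1] = 14,  a[2] = 20,  a[3] = 16,  a[4] = 4,  a[5] = 12,  a[6] = 14.
Since a[6] = a[1] = 14, the sequence is eventually periodic: after a pre-period of length 1 it cycles with period 5.
For k ≥ 1, a[k] depends only on (k - 1) mod 5. (23 - 1) mod 5 = 2, so a[23] = a[3] = 16.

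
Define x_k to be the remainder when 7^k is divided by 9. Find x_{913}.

x_0 = 1,  x_1 = 7,  x_2 = 4,  x_3 = 1.
The sequence repeats with period 3.
(913 - 0) mod 3 = 1, so x_{913} = x_1 = 7.

7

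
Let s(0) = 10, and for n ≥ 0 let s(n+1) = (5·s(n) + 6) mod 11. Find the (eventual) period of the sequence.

Computing terms: s(0) = 10,  s(1) = 1,  s(2) = 0,  s(3) = 6,  s(4) = 3,  s(5) = 10.
The sequence repeats with period 5.

5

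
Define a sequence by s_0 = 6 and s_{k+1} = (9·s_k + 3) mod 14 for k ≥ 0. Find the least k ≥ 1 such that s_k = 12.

2

We have s_0 = 6, s_1 = 1, s_2 = 12, s_3 = 13, s_4 = 8, s_5 = 5, s_6 = 6.
The sequence repeats with period 6.
The value 12 first appears (with k ≥ 1) at s_2.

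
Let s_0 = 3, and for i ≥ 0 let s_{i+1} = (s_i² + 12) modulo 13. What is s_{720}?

We have s_0 = 3,  s_1 = 8,  s_2 = 11,  s_3 = 3.
The sequence repeats with period 3.
So s_{720} = s_{0 + ((720-0) mod 3)} = s_0 = 3.

3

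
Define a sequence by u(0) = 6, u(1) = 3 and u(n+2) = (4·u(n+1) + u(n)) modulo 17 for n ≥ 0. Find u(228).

6

Computing terms: u(0) = 6, u(1) = 3, u(2) = 1, u(3) = 7, u(4) = 12, u(5) = 4, u(6) = 11, u(7) = 14, u(8) = 16, u(9) = 10, u(10) = 5, u(11) = 13, u(12) = 6, u(13) = 3.
Since (u(12), u(13)) = (u(0), u(1)) = (6, 3) (two consecutive terms determine the rest), the sequence is periodic with period 12.
So u(228) = u(0 + ((228-0) mod 12)) = u(0) = 6.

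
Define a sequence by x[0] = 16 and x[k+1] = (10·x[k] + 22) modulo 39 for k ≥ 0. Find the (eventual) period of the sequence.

6

x[0] = 16, x[1] = 26, x[2] = 9, x[3] = 34, x[4] = 11, x[5] = 15, x[6] = 16.
The sequence repeats with period 6.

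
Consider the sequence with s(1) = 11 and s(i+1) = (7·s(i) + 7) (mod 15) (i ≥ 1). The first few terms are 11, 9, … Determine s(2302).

14

s(1) = 11, s(2) = 9, s(3) = 10, s(4) = 2, s(5) = 6, s(6) = 4, s(7) = 5, s(8) = 12, s(9) = 1, s(10) = 14, s(11) = 0, s(12) = 7, s(13) = 11.
The sequence repeats with period 12.
So s(2302) = s(1 + ((2302-1) mod 12)) = s(10) = 14.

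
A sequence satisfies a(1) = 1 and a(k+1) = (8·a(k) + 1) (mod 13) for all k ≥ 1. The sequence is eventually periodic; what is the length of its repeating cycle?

a(1) = 1, a(2) = 9, a(3) = 8, a(4) = 0, a(5) = 1.
Since a(5) = a(1) = 1, the sequence is periodic with period 4.

4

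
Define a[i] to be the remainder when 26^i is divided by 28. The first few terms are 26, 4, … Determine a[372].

a[1] = 26; a[2] = 4; a[3] = 20; a[4] = 16; a[5] = 24; a[6] = 8; a[7] = 12; a[8] = 4.
Since a[8] = a[2] = 4, the sequence is eventually periodic: after a pre-period of length 1 it cycles with period 6.
For i ≥ 2, a[i] depends only on (i - 2) mod 6. (372 - 2) mod 6 = 4, so a[372] = a[6] = 8.

8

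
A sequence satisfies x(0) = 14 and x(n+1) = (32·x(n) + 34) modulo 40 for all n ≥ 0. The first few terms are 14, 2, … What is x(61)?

Computing terms: x(0) = 14,  x(1) = 2,  x(2) = 18,  x(3) = 10,  x(4) = 34,  x(5) = 2.
Since x(5) = x(1) = 2, the sequence is eventually periodic: after a pre-period of length 1 it cycles with period 4.
For n ≥ 1, x(n) depends only on (n - 1) mod 4. (61 - 1) mod 4 = 0, so x(61) = x(1) = 2.

2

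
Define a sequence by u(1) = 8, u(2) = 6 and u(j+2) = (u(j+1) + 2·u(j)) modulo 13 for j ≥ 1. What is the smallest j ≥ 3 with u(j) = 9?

Computing terms: u(1) = 8,  u(2) = 6,  u(3) = 9,  u(4) = 8,  u(5) = 0,  u(6) = 3,  u(7) = 3,  u(8) = 9,  u(9) = 2,  u(10) = 7,  u(11) = 11,  u(12) = 12,  u(13) = 8,  u(14) = 6.
Since (u(13), u(14)) = (u(1), u(2)) = (8, 6) (two consecutive terms determine the rest), the sequence is periodic with period 12.
The value 9 first appears (with j ≥ 3) at u(3).

3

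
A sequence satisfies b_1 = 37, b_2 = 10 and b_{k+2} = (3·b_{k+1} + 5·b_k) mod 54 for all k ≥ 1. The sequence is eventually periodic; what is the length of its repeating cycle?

Computing terms: b_1 = 37, b_2 = 10, b_3 = 53, b_4 = 47, b_5 = 28, b_6 = 49, b_7 = 17, b_8 = 26, b_9 = 1, b_{10} = 25, b_{11} = 26, b_{12} = 41, b_{13} = 37, b_{14} = 46, b_{15} = 53, b_{16} = 11, b_{17} = 28, b_{18} = 31, b_{19} = 17, b_{20} = 44, b_{21} = 1, b_{22} = 7, b_{23} = 26, b_{24} = 5, b_{25} = 37, b_{26} = 28, b_{27} = 53, b_{28} = 29, b_{29} = 28, b_{30} = 13, b_{31} = 17, b_{32} = 8, b_{33} = 1, b_{34} = 43, b_{35} = 26, b_{36} = 23, b_{37} = 37, b_{38} = 10.
Since (b_{37}, b_{38}) = (b_1, b_2) = (37, 10) (two consecutive terms determine the rest), the sequence is periodic with period 36.

36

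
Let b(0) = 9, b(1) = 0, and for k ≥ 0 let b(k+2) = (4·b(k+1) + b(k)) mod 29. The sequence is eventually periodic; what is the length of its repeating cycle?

14

Computing terms: b(0) = 9; b(1) = 0; b(2) = 9; b(3) = 7; b(4) = 8; b(5) = 10; b(6) = 19; b(7) = 28; b(8) = 15; b(9) = 1; b(10) = 19; b(11) = 19; b(12) = 8; b(13) = 22; b(14) = 9; b(15) = 0.
The sequence repeats with period 14.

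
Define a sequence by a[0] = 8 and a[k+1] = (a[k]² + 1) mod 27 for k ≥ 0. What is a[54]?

Listing terms: a[0] = 8,  a[1] = 11,  a[2] = 14,  a[3] = 8.
The sequence repeats with period 3.
(54 - 0) mod 3 = 0, so a[54] = a[0] = 8.

8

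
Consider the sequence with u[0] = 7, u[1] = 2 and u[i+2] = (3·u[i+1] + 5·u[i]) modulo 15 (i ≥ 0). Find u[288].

Listing terms: u[0] = 7,  u[1] = 2,  u[2] = 11,  u[3] = 13,  u[4] = 4,  u[5] = 2,  u[6] = 11.
Since (u[5], u[6]) = (u[1], u[2]) = (2, 11) (two consecutive terms determine the rest), the sequence is eventually periodic: after a pre-period of length 1 it cycles with period 4.
For i ≥ 1, u[i] depends only on (i - 1) mod 4. (288 - 1) mod 4 = 3, so u[288] = u[4] = 4.

4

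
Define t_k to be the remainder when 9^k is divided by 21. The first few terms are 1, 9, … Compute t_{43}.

t_0 = 1; t_1 = 9; t_2 = 18; t_3 = 15; t_4 = 9.
Since t_4 = t_1 = 9, the sequence is eventually periodic: after a pre-period of length 1 it cycles with period 3.
For k ≥ 1, t_k depends only on (k - 1) mod 3. (43 - 1) mod 3 = 0, so t_{43} = t_1 = 9.

9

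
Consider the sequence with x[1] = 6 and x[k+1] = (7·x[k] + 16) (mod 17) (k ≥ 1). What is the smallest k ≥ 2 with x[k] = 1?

16

Computing terms: x[1] = 6; x[2] = 7; x[3] = 14; x[4] = 12; x[5] = 15; x[6] = 2; x[7] = 13; x[8] = 5; x[9] = 0; x[10] = 16; x[11] = 9; x[12] = 11; x[13] = 8; x[14] = 4; x[15] = 10; x[16] = 1; x[17] = 6.
Since x[17] = x[1] = 6, the sequence is periodic with period 16.
The value 1 first appears (with k ≥ 2) at x[16].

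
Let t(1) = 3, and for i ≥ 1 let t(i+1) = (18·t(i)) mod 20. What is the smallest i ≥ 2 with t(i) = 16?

4

We have t(1) = 3,  t(2) = 14,  t(3) = 12,  t(4) = 16,  t(5) = 8,  t(6) = 4,  t(7) = 12.
Since t(7) = t(3) = 12, the sequence is eventually periodic: after a pre-period of length 2 it cycles with period 4.
The value 16 first appears (with i ≥ 2) at t(4).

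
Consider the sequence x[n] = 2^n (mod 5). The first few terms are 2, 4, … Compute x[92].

1

We have x[1] = 2,  x[2] = 4,  x[3] = 3,  x[4] = 1,  x[5] = 2.
Since x[5] = x[1] = 2, the sequence is periodic with period 4.
So x[92] = x[1 + ((92-1) mod 4)] = x[4] = 1.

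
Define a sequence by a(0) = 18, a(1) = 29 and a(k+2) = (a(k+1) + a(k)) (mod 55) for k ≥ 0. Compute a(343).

21

Computing terms: a(0) = 18,  a(1) = 29,  a(2) = 47,  a(3) = 21,  a(4) = 13,  a(5) = 34,  a(6) = 47,  a(7) = 26,  a(8) = 18,  a(9) = 44,  a(10) = 7,  a(11) = 51,  a(12) = 3,  a(13) = 54,  a(14) = 2,  a(15) = 1,  a(16) = 3,  a(17) = 4,  a(18) = 7,  a(19) = 11,  a(20) = 18,  a(21) = 29.
Since (a(20), a(21)) = (a(0), a(1)) = (18, 29) (two consecutive terms determine the rest), the sequence is periodic with period 20.
(343 - 0) mod 20 = 3, so a(343) = a(3) = 21.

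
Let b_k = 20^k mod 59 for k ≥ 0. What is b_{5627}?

20

Computing terms: b_0 = 1; b_1 = 20; b_2 = 46; b_3 = 35; b_4 = 51; b_5 = 17; b_6 = 45; b_7 = 15; b_8 = 5; b_9 = 41; b_{10} = 53; b_{11} = 57; b_{12} = 19; b_{13} = 26; b_{14} = 48; b_{15} = 16; b_{16} = 25; b_{17} = 28; b_{18} = 29; b_{19} = 49; b_{20} = 36; b_{21} = 12; b_{22} = 4; b_{23} = 21; b_{24} = 7; b_{25} = 22; b_{26} = 27; b_{27} = 9; b_{28} = 3; b_{29} = 1.
The sequence repeats with period 29.
(5627 - 0) mod 29 = 1, so b_{5627} = b_1 = 20.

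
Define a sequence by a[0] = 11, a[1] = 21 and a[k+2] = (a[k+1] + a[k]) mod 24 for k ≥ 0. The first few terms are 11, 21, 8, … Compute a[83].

We have a[0] = 11, a[1] = 21, a[2] = 8, a[3] = 5, a[4] = 13, a[5] = 18, a[6] = 7, a[7] = 1, a[8] = 8, a[9] = 9, a[10] = 17, a[11] = 2, a[12] = 19, a[13] = 21, a[14] = 16, a[15] = 13, a[16] = 5, a[17] = 18, a[18] = 23, a[19] = 17, a[20] = 16, a[21] = 9, a[22] = 1, a[23] = 10, a[24] = 11, a[25] = 21.
Since (a[24], a[25]) = (a[0], a[1]) = (11, 21) (two consecutive terms determine the rest), the sequence is periodic with period 24.
(83 - 0) mod 24 = 11, so a[83] = a[11] = 2.

2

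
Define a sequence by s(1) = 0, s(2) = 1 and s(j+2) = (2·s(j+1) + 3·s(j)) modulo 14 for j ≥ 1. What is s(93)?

2

Listing terms: s(1) = 0; s(2) = 1; s(3) = 2; s(4) = 7; s(5) = 6; s(6) = 5; s(7) = 0; s(8) = 1.
Since (s(7), s(8)) = (s(1), s(2)) = (0, 1) (two consecutive terms determine the rest), the sequence is periodic with period 6.
(93 - 1) mod 6 = 2, so s(93) = s(3) = 2.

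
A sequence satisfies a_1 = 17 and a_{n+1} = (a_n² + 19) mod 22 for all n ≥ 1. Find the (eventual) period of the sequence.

6

We have a_1 = 17, a_2 = 0, a_3 = 19, a_4 = 6, a_5 = 11, a_6 = 8, a_7 = 17.
Since a_7 = a_1 = 17, the sequence is periodic with period 6.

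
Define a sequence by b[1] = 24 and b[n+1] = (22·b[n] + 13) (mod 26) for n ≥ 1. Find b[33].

b[1] = 24, b[2] = 21, b[3] = 7, b[4] = 11, b[5] = 21.
Since b[5] = b[2] = 21, the sequence is eventually periodic: after a pre-period of length 1 it cycles with period 3.
For n ≥ 2, b[n] depends only on (n - 2) mod 3. (33 - 2) mod 3 = 1, so b[33] = b[3] = 7.

7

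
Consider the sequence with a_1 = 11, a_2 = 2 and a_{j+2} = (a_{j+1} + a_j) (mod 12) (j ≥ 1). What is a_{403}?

7

We have a_1 = 11, a_2 = 2, a_3 = 1, a_4 = 3, a_5 = 4, a_6 = 7, a_7 = 11, a_8 = 6, a_9 = 5, a_{10} = 11, a_{11} = 4, a_{12} = 3, a_{13} = 7, a_{14} = 10, a_{15} = 5, a_{16} = 3, a_{17} = 8, a_{18} = 11, a_{19} = 7, a_{20} = 6, a_{21} = 1, a_{22} = 7, a_{23} = 8, a_{24} = 3, a_{25} = 11, a_{26} = 2.
The sequence repeats with period 24.
So a_{403} = a_{1 + ((403-1) mod 24)} = a_{19} = 7.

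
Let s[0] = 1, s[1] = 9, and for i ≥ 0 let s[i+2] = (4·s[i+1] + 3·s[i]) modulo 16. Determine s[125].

s[0] = 1; s[1] = 9; s[2] = 7; s[3] = 7; s[4] = 1; s[5] = 9.
Since (s[4], s[5]) = (s[0], s[1]) = (1, 9) (two consecutive terms determine the rest), the sequence is periodic with period 4.
(125 - 0) mod 4 = 1, so s[125] = s[1] = 9.

9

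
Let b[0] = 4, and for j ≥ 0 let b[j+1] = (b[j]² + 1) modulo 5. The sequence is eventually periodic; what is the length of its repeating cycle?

Listing terms: b[0] = 4; b[1] = 2; b[2] = 0; b[3] = 1; b[4] = 2.
Since b[4] = b[1] = 2, the sequence is eventually periodic: after a pre-period of length 1 it cycles with period 3.

3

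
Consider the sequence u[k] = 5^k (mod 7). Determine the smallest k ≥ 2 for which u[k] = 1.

6

Listing terms: u[1] = 5; u[2] = 4; u[3] = 6; u[4] = 2; u[5] = 3; u[6] = 1; u[7] = 5.
The sequence repeats with period 6.
The value 1 first appears (with k ≥ 2) at u[6].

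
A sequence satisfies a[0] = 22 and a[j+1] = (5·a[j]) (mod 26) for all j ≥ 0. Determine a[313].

6

Listing terms: a[0] = 22,  a[1] = 6,  a[2] = 4,  a[3] = 20,  a[4] = 22.
Since a[4] = a[0] = 22, the sequence is periodic with period 4.
So a[313] = a[0 + ((313-0) mod 4)] = a[1] = 6.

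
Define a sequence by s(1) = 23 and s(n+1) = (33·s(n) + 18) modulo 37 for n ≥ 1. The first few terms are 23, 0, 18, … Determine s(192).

18

s(1) = 23; s(2) = 0; s(3) = 18; s(4) = 20; s(5) = 12; s(6) = 7; s(7) = 27; s(8) = 21; s(9) = 8; s(10) = 23.
The sequence repeats with period 9.
(192 - 1) mod 9 = 2, so s(192) = s(3) = 18.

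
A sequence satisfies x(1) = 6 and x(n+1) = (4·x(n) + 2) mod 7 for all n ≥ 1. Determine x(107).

We have x(1) = 6; x(2) = 5; x(3) = 1; x(4) = 6.
The sequence repeats with period 3.
(107 - 1) mod 3 = 1, so x(107) = x(2) = 5.

5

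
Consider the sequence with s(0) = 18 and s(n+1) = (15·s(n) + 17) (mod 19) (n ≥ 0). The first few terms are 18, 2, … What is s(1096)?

15

s(0) = 18; s(1) = 2; s(2) = 9; s(3) = 0; s(4) = 17; s(5) = 6; s(6) = 12; s(7) = 7; s(8) = 8; s(9) = 4; s(10) = 1; s(11) = 13; s(12) = 3; s(13) = 5; s(14) = 16; s(15) = 10; s(16) = 15; s(17) = 14; s(18) = 18.
Since s(18) = s(0) = 18, the sequence is periodic with period 18.
(1096 - 0) mod 18 = 16, so s(1096) = s(16) = 15.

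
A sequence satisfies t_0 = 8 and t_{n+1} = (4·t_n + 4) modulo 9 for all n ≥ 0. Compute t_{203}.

7

Listing terms: t_0 = 8; t_1 = 0; t_2 = 4; t_3 = 2; t_4 = 3; t_5 = 7; t_6 = 5; t_7 = 6; t_8 = 1; t_9 = 8.
The sequence repeats with period 9.
(203 - 0) mod 9 = 5, so t_{203} = t_5 = 7.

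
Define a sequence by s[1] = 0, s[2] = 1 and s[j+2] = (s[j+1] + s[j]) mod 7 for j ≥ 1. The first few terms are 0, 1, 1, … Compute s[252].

Computing terms: s[1] = 0; s[2] = 1; s[3] = 1; s[4] = 2; s[5] = 3; s[6] = 5; s[7] = 1; s[8] = 6; s[9] = 0; s[10] = 6; s[11] = 6; s[12] = 5; s[13] = 4; s[14] = 2; s[15] = 6; s[16] = 1; s[17] = 0; s[18] = 1.
The sequence repeats with period 16.
So s[252] = s[1 + ((252-1) mod 16)] = s[12] = 5.

5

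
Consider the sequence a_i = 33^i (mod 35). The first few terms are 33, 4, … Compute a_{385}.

33

a_1 = 33; a_2 = 4; a_3 = 27; a_4 = 16; a_5 = 3; a_6 = 29; a_7 = 12; a_8 = 11; a_9 = 13; a_{10} = 9; a_{11} = 17; a_{12} = 1; a_{13} = 33.
Since a_{13} = a_1 = 33, the sequence is periodic with period 12.
(385 - 1) mod 12 = 0, so a_{385} = a_1 = 33.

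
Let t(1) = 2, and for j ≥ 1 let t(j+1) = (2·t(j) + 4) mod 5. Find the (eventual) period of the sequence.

t(1) = 2; t(2) = 3; t(3) = 0; t(4) = 4; t(5) = 2.
The sequence repeats with period 4.

4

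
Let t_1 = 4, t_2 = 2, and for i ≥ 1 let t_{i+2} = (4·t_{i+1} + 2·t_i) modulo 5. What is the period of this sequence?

t_1 = 4; t_2 = 2; t_3 = 1; t_4 = 3; t_5 = 4; t_6 = 2.
The sequence repeats with period 4.

4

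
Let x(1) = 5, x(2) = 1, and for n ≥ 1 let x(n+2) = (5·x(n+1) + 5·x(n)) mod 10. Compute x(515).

x(1) = 5,  x(2) = 1,  x(3) = 0,  x(4) = 5,  x(5) = 5,  x(6) = 0,  x(7) = 5.
Since (x(6), x(7)) = (x(3), x(4)) = (0, 5) (two consecutive terms determine the rest), the sequence is eventually periodic: after a pre-period of length 2 it cycles with period 3.
For n ≥ 3, x(n) depends only on (n - 3) mod 3. (515 - 3) mod 3 = 2, so x(515) = x(5) = 5.

5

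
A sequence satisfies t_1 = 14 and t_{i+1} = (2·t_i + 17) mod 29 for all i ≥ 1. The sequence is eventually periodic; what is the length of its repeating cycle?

28

Computing terms: t_1 = 14; t_2 = 16; t_3 = 20; t_4 = 28; t_5 = 15; t_6 = 18; t_7 = 24; t_8 = 7; t_9 = 2; t_{10} = 21; t_{11} = 1; t_{12} = 19; t_{13} = 26; t_{14} = 11; t_{15} = 10; t_{16} = 8; t_{17} = 4; t_{18} = 25; t_{19} = 9; t_{20} = 6; t_{21} = 0; t_{22} = 17; t_{23} = 22; t_{24} = 3; t_{25} = 23; t_{26} = 5; t_{27} = 27; t_{28} = 13; t_{29} = 14.
Since t_{29} = t_1 = 14, the sequence is periodic with period 28.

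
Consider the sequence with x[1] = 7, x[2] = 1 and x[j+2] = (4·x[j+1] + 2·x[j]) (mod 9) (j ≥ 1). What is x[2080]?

We have x[1] = 7, x[2] = 1, x[3] = 0, x[4] = 2, x[5] = 8, x[6] = 0, x[7] = 7, x[8] = 1.
The sequence repeats with period 6.
So x[2080] = x[1 + ((2080-1) mod 6)] = x[4] = 2.

2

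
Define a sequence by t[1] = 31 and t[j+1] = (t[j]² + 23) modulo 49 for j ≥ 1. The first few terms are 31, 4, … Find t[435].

Listing terms: t[1] = 31,  t[2] = 4,  t[3] = 39,  t[4] = 25,  t[5] = 11,  t[6] = 46,  t[7] = 32,  t[8] = 18,  t[9] = 4.
Since t[9] = t[2] = 4, the sequence is eventually periodic: after a pre-period of length 1 it cycles with period 7.
For j ≥ 2, t[j] depends only on (j - 2) mod 7. (435 - 2) mod 7 = 6, so t[435] = t[8] = 18.

18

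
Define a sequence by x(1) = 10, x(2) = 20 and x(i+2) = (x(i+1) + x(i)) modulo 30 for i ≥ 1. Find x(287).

We have x(1) = 10,  x(2) = 20,  x(3) = 0,  x(4) = 20,  x(5) = 20,  x(6) = 10,  x(7) = 0,  x(8) = 10,  x(9) = 10,  x(10) = 20.
Since (x(9), x(10)) = (x(1), x(2)) = (10, 20) (two consecutive terms determine the rest), the sequence is periodic with period 8.
So x(287) = x(1 + ((287-1) mod 8)) = x(7) = 0.

0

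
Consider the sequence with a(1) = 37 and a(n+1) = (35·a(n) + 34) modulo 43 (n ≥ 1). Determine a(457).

We have a(1) = 37, a(2) = 39, a(3) = 23, a(4) = 22, a(5) = 30, a(6) = 9, a(7) = 5, a(8) = 37.
The sequence repeats with period 7.
(457 - 1) mod 7 = 1, so a(457) = a(2) = 39.

39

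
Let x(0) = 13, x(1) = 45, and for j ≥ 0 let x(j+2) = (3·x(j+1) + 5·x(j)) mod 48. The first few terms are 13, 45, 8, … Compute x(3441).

We have x(0) = 13; x(1) = 45; x(2) = 8; x(3) = 9; x(4) = 19; x(5) = 6; x(6) = 17; x(7) = 33; x(8) = 40; x(9) = 45; x(10) = 47; x(11) = 30; x(12) = 37; x(13) = 21; x(14) = 8; x(15) = 33; x(16) = 43; x(17) = 6; x(18) = 41; x(19) = 9; x(20) = 40; x(21) = 21; x(22) = 23; x(23) = 30; x(24) = 13; x(25) = 45.
Since (x(24), x(25)) = (x(0), x(1)) = (13, 45) (two consecutive terms determine the rest), the sequence is periodic with period 24.
(3441 - 0) mod 24 = 9, so x(3441) = x(9) = 45.

45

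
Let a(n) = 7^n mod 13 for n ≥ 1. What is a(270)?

Listing terms: a(1) = 7, a(2) = 10, a(3) = 5, a(4) = 9, a(5) = 11, a(6) = 12, a(7) = 6, a(8) = 3, a(9) = 8, a(10) = 4, a(11) = 2, a(12) = 1, a(13) = 7.
The sequence repeats with period 12.
(270 - 1) mod 12 = 5, so a(270) = a(6) = 12.

12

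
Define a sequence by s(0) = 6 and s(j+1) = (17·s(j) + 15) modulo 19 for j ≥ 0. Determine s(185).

11

s(0) = 6,  s(1) = 3,  s(2) = 9,  s(3) = 16,  s(4) = 2,  s(5) = 11,  s(6) = 12,  s(7) = 10,  s(8) = 14,  s(9) = 6.
The sequence repeats with period 9.
So s(185) = s(0 + ((185-0) mod 9)) = s(5) = 11.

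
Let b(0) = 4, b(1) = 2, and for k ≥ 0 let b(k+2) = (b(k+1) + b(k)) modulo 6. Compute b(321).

Listing terms: b(0) = 4; b(1) = 2; b(2) = 0; b(3) = 2; b(4) = 2; b(5) = 4; b(6) = 0; b(7) = 4; b(8) = 4; b(9) = 2.
The sequence repeats with period 8.
(321 - 0) mod 8 = 1, so b(321) = b(1) = 2.

2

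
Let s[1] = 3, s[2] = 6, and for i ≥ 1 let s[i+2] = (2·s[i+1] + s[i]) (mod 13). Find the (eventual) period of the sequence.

28

s[1] = 3; s[2] = 6; s[3] = 2; s[4] = 10; s[5] = 9; s[6] = 2; s[7] = 0; s[8] = 2; s[9] = 4; s[10] = 10; s[11] = 11; s[12] = 6; s[13] = 10; s[14] = 0; s[15] = 10; s[16] = 7; s[17] = 11; s[18] = 3; s[19] = 4; s[20] = 11; s[21] = 0; s[22] = 11; s[23] = 9; s[24] = 3; s[25] = 2; s[26] = 7; s[27] = 3; s[28] = 0; s[29] = 3; s[30] = 6.
The sequence repeats with period 28.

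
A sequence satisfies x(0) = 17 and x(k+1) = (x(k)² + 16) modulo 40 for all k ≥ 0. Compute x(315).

We have x(0) = 17,  x(1) = 25,  x(2) = 1,  x(3) = 17.
The sequence repeats with period 3.
So x(315) = x(0 + ((315-0) mod 3)) = x(0) = 17.

17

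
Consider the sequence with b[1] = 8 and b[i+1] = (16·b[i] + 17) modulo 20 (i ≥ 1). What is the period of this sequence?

We have b[1] = 8, b[2] = 5, b[3] = 17, b[4] = 9, b[5] = 1, b[6] = 13, b[7] = 5.
Since b[7] = b[2] = 5, the sequence is eventually periodic: after a pre-period of length 1 it cycles with period 5.

5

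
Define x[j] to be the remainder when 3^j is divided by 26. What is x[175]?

3

x[1] = 3, x[2] = 9, x[3] = 1, x[4] = 3.
The sequence repeats with period 3.
(175 - 1) mod 3 = 0, so x[175] = x[1] = 3.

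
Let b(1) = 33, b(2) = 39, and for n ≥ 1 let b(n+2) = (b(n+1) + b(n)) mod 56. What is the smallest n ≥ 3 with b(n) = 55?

4

We have b(1) = 33, b(2) = 39, b(3) = 16, b(4) = 55, b(5) = 15, b(6) = 14, b(7) = 29, b(8) = 43, b(9) = 16, b(10) = 3, b(11) = 19, b(12) = 22, b(13) = 41, b(14) = 7, b(15) = 48, b(16) = 55, b(17) = 47, b(18) = 46, b(19) = 37, b(20) = 27, b(21) = 8, b(22) = 35, b(23) = 43, b(24) = 22, b(25) = 9, b(26) = 31, b(27) = 40, b(28) = 15, b(29) = 55, b(30) = 14, b(31) = 13, b(32) = 27, b(33) = 40, b(34) = 11, b(35) = 51, b(36) = 6, b(37) = 1, b(38) = 7, b(39) = 8, b(40) = 15, b(41) = 23, b(42) = 38, b(43) = 5, b(44) = 43, b(45) = 48, b(46) = 35, b(47) = 27, b(48) = 6, b(49) = 33, b(50) = 39.
Since (b(49), b(50)) = (b(1), b(2)) = (33, 39) (two consecutive terms determine the rest), the sequence is periodic with period 48.
The value 55 first appears (with n ≥ 3) at b(4).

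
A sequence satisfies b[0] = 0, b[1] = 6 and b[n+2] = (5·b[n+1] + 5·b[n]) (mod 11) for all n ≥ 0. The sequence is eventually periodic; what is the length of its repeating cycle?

10

We have b[0] = 0,  b[1] = 6,  b[2] = 8,  b[3] = 4,  b[4] = 5,  b[5] = 1,  b[6] = 8,  b[7] = 1,  b[8] = 1,  b[9] = 10,  b[10] = 0,  b[11] = 6.
Since (b[10], b[11]) = (b[0], b[1]) = (0, 6) (two consecutive terms determine the rest), the sequence is periodic with period 10.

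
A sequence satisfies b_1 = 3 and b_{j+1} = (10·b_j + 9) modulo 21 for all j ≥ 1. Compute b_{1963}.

Computing terms: b_1 = 3,  b_2 = 18,  b_3 = 0,  b_4 = 9,  b_5 = 15,  b_6 = 12,  b_7 = 3.
The sequence repeats with period 6.
So b_{1963} = b_{1 + ((1963-1) mod 6)} = b_1 = 3.

3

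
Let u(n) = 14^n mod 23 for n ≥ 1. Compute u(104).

We have u(1) = 14, u(2) = 12, u(3) = 7, u(4) = 6, u(5) = 15, u(6) = 3, u(7) = 19, u(8) = 13, u(9) = 21, u(10) = 18, u(11) = 22, u(12) = 9, u(13) = 11, u(14) = 16, u(15) = 17, u(16) = 8, u(17) = 20, u(18) = 4, u(19) = 10, u(20) = 2, u(21) = 5, u(22) = 1, u(23) = 14.
Since u(23) = u(1) = 14, the sequence is periodic with period 22.
So u(104) = u(1 + ((104-1) mod 22)) = u(16) = 8.

8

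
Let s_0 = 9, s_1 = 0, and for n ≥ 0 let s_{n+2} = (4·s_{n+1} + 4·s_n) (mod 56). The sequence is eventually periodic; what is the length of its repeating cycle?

6

We have s_0 = 9, s_1 = 0, s_2 = 36, s_3 = 32, s_4 = 48, s_5 = 40, s_6 = 16, s_7 = 0, s_8 = 8, s_9 = 32, s_{10} = 48.
Since (s_9, s_{10}) = (s_3, s_4) = (32, 48) (two consecutive terms determine the rest), the sequence is eventually periodic: after a pre-period of length 3 it cycles with period 6.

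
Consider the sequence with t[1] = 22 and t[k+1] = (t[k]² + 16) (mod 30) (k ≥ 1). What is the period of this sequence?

Computing terms: t[1] = 22; t[2] = 20; t[3] = 26; t[4] = 2; t[5] = 20.
Since t[5] = t[2] = 20, the sequence is eventually periodic: after a pre-period of length 1 it cycles with period 3.

3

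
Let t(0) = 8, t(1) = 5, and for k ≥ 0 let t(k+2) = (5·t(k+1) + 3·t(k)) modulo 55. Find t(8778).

49

We have t(0) = 8,  t(1) = 5,  t(2) = 49,  t(3) = 40,  t(4) = 17,  t(5) = 40,  t(6) = 31,  t(7) = 0,  t(8) = 38,  t(9) = 25,  t(10) = 19,  t(11) = 5,  t(12) = 27,  t(13) = 40,  t(14) = 6,  t(15) = 40,  t(16) = 53,  t(17) = 0,  t(18) = 49,  t(19) = 25,  t(20) = 52,  t(21) = 5,  t(22) = 16,  t(23) = 40,  t(24) = 28,  t(25) = 40,  t(26) = 9,  t(27) = 0,  t(28) = 27,  t(29) = 25,  t(30) = 41,  t(31) = 5,  t(32) = 38,  t(33) = 40,  t(34) = 39,  t(35) = 40,  t(36) = 42,  t(37) = 0,  t(38) = 16,  t(39) = 25,  t(40) = 8,  t(41) = 5.
The sequence repeats with period 40.
(8778 - 0) mod 40 = 18, so t(8778) = t(18) = 49.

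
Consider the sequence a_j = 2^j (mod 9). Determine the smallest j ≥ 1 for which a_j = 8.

3

a_0 = 1,  a_1 = 2,  a_2 = 4,  a_3 = 8,  a_4 = 7,  a_5 = 5,  a_6 = 1.
The sequence repeats with period 6.
The value 8 first appears (with j ≥ 1) at a_3.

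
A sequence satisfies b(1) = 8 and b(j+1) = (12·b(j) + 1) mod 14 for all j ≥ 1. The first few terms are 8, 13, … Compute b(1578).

7

Computing terms: b(1) = 8,  b(2) = 13,  b(3) = 3,  b(4) = 9,  b(5) = 11,  b(6) = 7,  b(7) = 1,  b(8) = 13.
Since b(8) = b(2) = 13, the sequence is eventually periodic: after a pre-period of length 1 it cycles with period 6.
For j ≥ 2, b(j) depends only on (j - 2) mod 6. (1578 - 2) mod 6 = 4, so b(1578) = b(6) = 7.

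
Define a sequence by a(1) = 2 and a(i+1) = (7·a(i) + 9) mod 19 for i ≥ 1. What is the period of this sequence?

We have a(1) = 2; a(2) = 4; a(3) = 18; a(4) = 2.
Since a(4) = a(1) = 2, the sequence is periodic with period 3.

3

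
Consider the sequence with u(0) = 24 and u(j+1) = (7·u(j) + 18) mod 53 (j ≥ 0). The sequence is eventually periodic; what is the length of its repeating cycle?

u(0) = 24; u(1) = 27; u(2) = 48; u(3) = 36; u(4) = 5; u(5) = 0; u(6) = 18; u(7) = 38; u(8) = 19; u(9) = 45; u(10) = 15; u(11) = 17; u(12) = 31; u(13) = 23; u(14) = 20; u(15) = 52; u(16) = 11; u(17) = 42; u(18) = 47; u(19) = 29; u(20) = 9; u(21) = 28; u(22) = 2; u(23) = 32; u(24) = 30; u(25) = 16; u(26) = 24.
The sequence repeats with period 26.

26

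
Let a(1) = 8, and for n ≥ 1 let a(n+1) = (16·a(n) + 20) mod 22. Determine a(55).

We have a(1) = 8, a(2) = 16, a(3) = 12, a(4) = 14, a(5) = 2, a(6) = 8.
Since a(6) = a(1) = 8, the sequence is periodic with period 5.
So a(55) = a(1 + ((55-1) mod 5)) = a(5) = 2.

2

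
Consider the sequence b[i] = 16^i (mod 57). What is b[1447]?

55

We have b[0] = 1, b[1] = 16, b[2] = 28, b[3] = 49, b[4] = 43, b[5] = 4, b[6] = 7, b[7] = 55, b[8] = 25, b[9] = 1.
Since b[9] = b[0] = 1, the sequence is periodic with period 9.
(1447 - 0) mod 9 = 7, so b[1447] = b[7] = 55.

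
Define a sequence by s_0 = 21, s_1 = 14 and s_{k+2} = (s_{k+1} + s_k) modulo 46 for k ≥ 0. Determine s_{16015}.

18

Listing terms: s_0 = 21, s_1 = 14, s_2 = 35, s_3 = 3, s_4 = 38, s_5 = 41, s_6 = 33, s_7 = 28, s_8 = 15, s_9 = 43, s_{10} = 12, s_{11} = 9, s_{12} = 21, s_{13} = 30, s_{14} = 5, s_{15} = 35, s_{16} = 40, s_{17} = 29, s_{18} = 23, s_{19} = 6, s_{20} = 29, s_{21} = 35, s_{22} = 18, s_{23} = 7, s_{24} = 25, s_{25} = 32, s_{26} = 11, s_{27} = 43, s_{28} = 8, s_{29} = 5, s_{30} = 13, s_{31} = 18, s_{32} = 31, s_{33} = 3, s_{34} = 34, s_{35} = 37, s_{36} = 25, s_{37} = 16, s_{38} = 41, s_{39} = 11, s_{40} = 6, s_{41} = 17, s_{42} = 23, s_{43} = 40, s_{44} = 17, s_{45} = 11, s_{46} = 28, s_{47} = 39, s_{48} = 21, s_{49} = 14.
Since (s_{48}, s_{49}) = (s_0, s_1) = (21, 14) (two consecutive terms determine the rest), the sequence is periodic with period 48.
(16015 - 0) mod 48 = 31, so s_{16015} = s_{31} = 18.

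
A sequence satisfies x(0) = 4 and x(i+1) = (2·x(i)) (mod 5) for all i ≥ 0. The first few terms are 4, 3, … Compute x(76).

We have x(0) = 4,  x(1) = 3,  x(2) = 1,  x(3) = 2,  x(4) = 4.
Since x(4) = x(0) = 4, the sequence is periodic with period 4.
(76 - 0) mod 4 = 0, so x(76) = x(0) = 4.

4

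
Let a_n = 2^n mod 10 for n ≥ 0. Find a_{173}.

2

a_0 = 1,  a_1 = 2,  a_2 = 4,  a_3 = 8,  a_4 = 6,  a_5 = 2.
Since a_5 = a_1 = 2, the sequence is eventually periodic: after a pre-period of length 1 it cycles with period 4.
For n ≥ 1, a_n depends only on (n - 1) mod 4. (173 - 1) mod 4 = 0, so a_{173} = a_1 = 2.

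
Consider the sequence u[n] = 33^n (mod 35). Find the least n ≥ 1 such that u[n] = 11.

We have u[0] = 1,  u[1] = 33,  u[2] = 4,  u[3] = 27,  u[4] = 16,  u[5] = 3,  u[6] = 29,  u[7] = 12,  u[8] = 11,  u[9] = 13,  u[10] = 9,  u[11] = 17,  u[12] = 1.
Since u[12] = u[0] = 1, the sequence is periodic with period 12.
The value 11 first appears (with n ≥ 1) at u[8].

8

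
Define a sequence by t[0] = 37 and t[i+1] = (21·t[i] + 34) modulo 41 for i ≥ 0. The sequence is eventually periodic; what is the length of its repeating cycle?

Listing terms: t[0] = 37, t[1] = 32, t[2] = 9, t[3] = 18, t[4] = 2, t[5] = 35, t[6] = 31, t[7] = 29, t[8] = 28, t[9] = 7, t[10] = 17, t[11] = 22, t[12] = 4, t[13] = 36, t[14] = 11, t[15] = 19, t[16] = 23, t[17] = 25, t[18] = 26, t[19] = 6, t[20] = 37.
Since t[20] = t[0] = 37, the sequence is periodic with period 20.

20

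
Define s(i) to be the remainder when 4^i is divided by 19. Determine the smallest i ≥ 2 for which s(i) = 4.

10

We have s(1) = 4, s(2) = 16, s(3) = 7, s(4) = 9, s(5) = 17, s(6) = 11, s(7) = 6, s(8) = 5, s(9) = 1, s(10) = 4.
The sequence repeats with period 9.
The value 4 next appears (with i ≥ 2) at s(10).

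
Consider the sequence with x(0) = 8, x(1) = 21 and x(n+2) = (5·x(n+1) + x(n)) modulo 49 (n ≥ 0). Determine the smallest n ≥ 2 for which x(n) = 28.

x(0) = 8,  x(1) = 21,  x(2) = 15,  x(3) = 47,  x(4) = 5,  x(5) = 23,  x(6) = 22,  x(7) = 35,  x(8) = 1,  x(9) = 40,  x(10) = 5,  x(11) = 16,  x(12) = 36,  x(13) = 0,  x(14) = 36,  x(15) = 33,  x(16) = 5,  x(17) = 9,  x(18) = 1,  x(19) = 14,  x(20) = 22,  x(21) = 26,  x(22) = 5,  x(23) = 2,  x(24) = 15,  x(25) = 28,  x(26) = 8,  x(27) = 19,  x(28) = 5,  x(29) = 44,  x(30) = 29,  x(31) = 42,  x(32) = 43,  x(33) = 12,  x(34) = 5,  x(35) = 37,  x(36) = 43,  x(37) = 7,  x(38) = 29,  x(39) = 5,  x(40) = 5,  x(41) = 30,  x(42) = 8,  x(43) = 21.
The sequence repeats with period 42.
The value 28 first appears (with n ≥ 2) at x(25).

25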